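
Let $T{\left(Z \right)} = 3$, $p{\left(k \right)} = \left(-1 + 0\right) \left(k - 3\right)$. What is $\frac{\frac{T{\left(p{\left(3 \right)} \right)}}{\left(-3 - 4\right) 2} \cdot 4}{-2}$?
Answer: $\frac{3}{7} \approx 0.42857$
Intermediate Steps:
$p{\left(k \right)} = 3 - k$ ($p{\left(k \right)} = - (-3 + k) = 3 - k$)
$\frac{\frac{T{\left(p{\left(3 \right)} \right)}}{\left(-3 - 4\right) 2} \cdot 4}{-2} = \frac{\frac{3}{\left(-3 - 4\right) 2} \cdot 4}{-2} = \frac{3}{\left(-7\right) 2} \cdot 4 \left(- \frac{1}{2}\right) = \frac{3}{-14} \cdot 4 \left(- \frac{1}{2}\right) = 3 \left(- \frac{1}{14}\right) 4 \left(- \frac{1}{2}\right) = \left(- \frac{3}{14}\right) 4 \left(- \frac{1}{2}\right) = \left(- \frac{6}{7}\right) \left(- \frac{1}{2}\right) = \frac{3}{7}$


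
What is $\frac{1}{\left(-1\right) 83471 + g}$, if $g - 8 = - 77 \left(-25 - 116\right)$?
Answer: $- \frac{1}{72606} \approx -1.3773 \cdot 10^{-5}$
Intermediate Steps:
$g = 10865$ ($g = 8 - 77 \left(-25 - 116\right) = 8 - -10857 = 8 + 10857 = 10865$)
$\frac{1}{\left(-1\right) 83471 + g} = \frac{1}{\left(-1\right) 83471 + 10865} = \frac{1}{-83471 + 10865} = \frac{1}{-72606} = - \frac{1}{72606}$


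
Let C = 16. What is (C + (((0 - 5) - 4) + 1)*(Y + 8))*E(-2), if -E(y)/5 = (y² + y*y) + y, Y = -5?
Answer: 240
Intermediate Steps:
E(y) = -10*y² - 5*y (E(y) = -5*((y² + y*y) + y) = -5*((y² + y²) + y) = -5*(2*y² + y) = -5*(y + 2*y²) = -10*y² - 5*y)
(C + (((0 - 5) - 4) + 1)*(Y + 8))*E(-2) = (16 + (((0 - 5) - 4) + 1)*(-5 + 8))*(-5*(-2)*(1 + 2*(-2))) = (16 + ((-5 - 4) + 1)*3)*(-5*(-2)*(1 - 4)) = (16 + (-9 + 1)*3)*(-5*(-2)*(-3)) = (16 - 8*3)*(-30) = (16 - 24)*(-30) = -8*(-30) = 240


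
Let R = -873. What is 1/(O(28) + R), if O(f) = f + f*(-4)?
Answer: -1/957 ≈ -0.0010449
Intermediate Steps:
O(f) = -3*f (O(f) = f - 4*f = -3*f)
1/(O(28) + R) = 1/(-3*28 - 873) = 1/(-84 - 873) = 1/(-957) = -1/957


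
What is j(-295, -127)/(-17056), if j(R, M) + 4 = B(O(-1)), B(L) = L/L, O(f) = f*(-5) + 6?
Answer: 3/17056 ≈ 0.00017589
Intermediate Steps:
O(f) = 6 - 5*f (O(f) = -5*f + 6 = 6 - 5*f)
B(L) = 1
j(R, M) = -3 (j(R, M) = -4 + 1 = -3)
j(-295, -127)/(-17056) = -3/(-17056) = -3*(-1/17056) = 3/17056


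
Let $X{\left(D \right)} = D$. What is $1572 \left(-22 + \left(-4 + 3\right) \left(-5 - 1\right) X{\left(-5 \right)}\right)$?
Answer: $-81744$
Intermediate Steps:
$1572 \left(-22 + \left(-4 + 3\right) \left(-5 - 1\right) X{\left(-5 \right)}\right) = 1572 \left(-22 + \left(-4 + 3\right) \left(-5 - 1\right) \left(-5\right)\right) = 1572 \left(-22 + - (-5 - 1) \left(-5\right)\right) = 1572 \left(-22 + \left(-1\right) \left(-6\right) \left(-5\right)\right) = 1572 \left(-22 + 6 \left(-5\right)\right) = 1572 \left(-22 - 30\right) = 1572 \left(-52\right) = -81744$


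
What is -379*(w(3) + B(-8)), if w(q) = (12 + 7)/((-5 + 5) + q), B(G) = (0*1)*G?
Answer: -7201/3 ≈ -2400.3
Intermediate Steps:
B(G) = 0 (B(G) = 0*G = 0)
w(q) = 19/q (w(q) = 19/(0 + q) = 19/q)
-379*(w(3) + B(-8)) = -379*(19/3 + 0) = -379*19/3 = -7201/3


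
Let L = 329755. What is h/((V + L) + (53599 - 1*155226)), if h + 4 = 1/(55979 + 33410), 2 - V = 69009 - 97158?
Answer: -357555/22908523531 ≈ -1.5608e-5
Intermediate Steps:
V = 28151 (V = 2 - (69009 - 97158) = 2 - 1*(-28149) = 2 + 28149 = 28151)
h = -357555/89389 (h = -4 + 1/(55979 + 33410) = -4 + 1/89389 = -357555/89389 ≈ -4.0000)
h/((V + L) + (53599 - 1*155226)) = -357555/(89389*((28151 + 329755) + (53599 - 1*155226))) = -357555/(89389*(357906 + (53599 - 155226))) = -357555/(89389*(357906 - 101627)) = -357555/89389/256279 = -357555/89389*1/256279 = -357555/22908523531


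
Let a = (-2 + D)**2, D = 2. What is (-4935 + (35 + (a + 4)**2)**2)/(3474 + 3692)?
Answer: -1167/3583 ≈ -0.32570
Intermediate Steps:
a = 0 (a = (-2 + 2)**2 = 0**2 = 0)
(-4935 + (35 + (a + 4)**2)**2)/(3474 + 3692) = (-4935 + (35 + (0 + 4)**2)**2)/(3474 + 3692) = (-4935 + (35 + 4**2)**2)/7166 = (-4935 + (35 + 16)**2)*(1/7166) = (-4935 + 51**2)*(1/7166) = (-4935 + 2601)*(1/7166) = -2334*1/7166 = -1167/3583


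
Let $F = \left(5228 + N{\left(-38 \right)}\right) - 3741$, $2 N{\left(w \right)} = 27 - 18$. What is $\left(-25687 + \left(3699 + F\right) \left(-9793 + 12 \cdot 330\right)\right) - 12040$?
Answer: $- \frac{60627827}{2} \approx -3.0314 \cdot 10^{7}$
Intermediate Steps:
$N{\left(w \right)} = \frac{9}{2}$ ($N{\left(w \right)} = \frac{27 - 18}{2} = \frac{1}{2} \cdot 9 = \frac{9}{2}$)
$F = \frac{2983}{2}$ ($F = \left(5228 + \frac{9}{2}\right) - 3741 = \frac{10465}{2} - 3741 = \frac{2983}{2} \approx 1491.5$)
$\left(-25687 + \left(3699 + F\right) \left(-9793 + 12 \cdot 330\right)\right) - 12040 = \left(-25687 + \left(3699 + \frac{2983}{2}\right) \left(-9793 + 12 \cdot 330\right)\right) - 12040 = \left(-25687 + \frac{10381 \left(-9793 + 3960\right)}{2}\right) - 12040 = \left(-25687 + \frac{10381}{2} \left(-5833\right)\right) - 12040 = \left(-25687 - \frac{60552373}{2}\right) - 12040 = - \frac{60603747}{2} - 12040 = - \frac{60627827}{2}$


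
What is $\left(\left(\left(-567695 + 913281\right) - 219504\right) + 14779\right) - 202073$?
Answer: $-61212$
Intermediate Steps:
$\left(\left(\left(-567695 + 913281\right) - 219504\right) + 14779\right) - 202073 = \left(\left(345586 - 219504\right) + 14779\right) - 202073 = \left(126082 + 14779\right) - 202073 = 140861 - 202073 = -61212$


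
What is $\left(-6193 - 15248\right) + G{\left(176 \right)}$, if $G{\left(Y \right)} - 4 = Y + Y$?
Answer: $-21085$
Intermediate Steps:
$G{\left(Y \right)} = 4 + 2 Y$ ($G{\left(Y \right)} = 4 + \left(Y + Y\right) = 4 + 2 Y$)
$\left(-6193 - 15248\right) + G{\left(176 \right)} = \left(-6193 - 15248\right) + \left(4 + 2 \cdot 176\right) = -21441 + \left(4 + 352\right) = -21441 + 356 = -21085$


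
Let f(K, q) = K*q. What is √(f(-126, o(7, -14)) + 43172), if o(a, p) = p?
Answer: 2*√11234 ≈ 211.98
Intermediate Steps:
√(f(-126, o(7, -14)) + 43172) = √(-126*(-14) + 43172) = √(1764 + 43172) = √44936 = 2*√11234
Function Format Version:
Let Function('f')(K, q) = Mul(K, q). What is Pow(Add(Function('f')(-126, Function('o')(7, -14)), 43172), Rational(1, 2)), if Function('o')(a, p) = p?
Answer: Mul(2, Pow(11234, Rational(1, 2))) ≈ 211.98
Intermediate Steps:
Pow(Add(Function('f')(-126, Function('o')(7, -14)), 43172), Rational(1, 2)) = Pow(Add(Mul(-126, -14), 43172), Rational(1, 2)) = Pow(Add(1764, 43172), Rational(1, 2)) = Pow(44936, Rational(1, 2)) = Mul(2, Pow(11234, Rational(1, 2)))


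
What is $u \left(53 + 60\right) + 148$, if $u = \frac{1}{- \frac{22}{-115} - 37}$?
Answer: $\frac{613489}{4233} \approx 144.93$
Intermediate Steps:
$u = - \frac{115}{4233}$ ($u = \frac{1}{\left(-22\right) \left(- \frac{1}{115}\right) - 37} = \frac{1}{\frac{22}{115} - 37} = \frac{1}{- \frac{4233}{115}} = - \frac{115}{4233} \approx -0.027167$)
$u \left(53 + 60\right) + 148 = - \frac{115 \left(53 + 60\right)}{4233} + 148 = \left(- \frac{115}{4233}\right) 113 + 148 = - \frac{12995}{4233} + 148 = \frac{613489}{4233}$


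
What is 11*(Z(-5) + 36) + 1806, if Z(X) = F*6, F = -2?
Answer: 2070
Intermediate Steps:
Z(X) = -12 (Z(X) = -2*6 = -12)
11*(Z(-5) + 36) + 1806 = 11*(-12 + 36) + 1806 = 11*24 + 1806 = 264 + 1806 = 2070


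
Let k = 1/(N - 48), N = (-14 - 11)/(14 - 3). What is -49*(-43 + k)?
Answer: 166530/79 ≈ 2108.0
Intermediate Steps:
N = -25/11 ≈ -2.2727
k = -11/553 (k = 1/(-25/11 - 48) = 1/(-553/11) = -11/553 ≈ -0.019892)
-49*(-43 + k) = -49*(-43 - 11/553) = -49*(-23790/553) = 166530/79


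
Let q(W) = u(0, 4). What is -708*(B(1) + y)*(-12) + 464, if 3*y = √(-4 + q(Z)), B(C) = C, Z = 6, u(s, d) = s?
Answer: 8960 + 5664*I ≈ 8960.0 + 5664.0*I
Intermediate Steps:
q(W) = 0
y = 2*I/3 (y = √(-4 + 0)/3 = √(-4)/3 = (2*I)/3 = 2*I/3 ≈ 0.66667*I)
-708*(B(1) + y)*(-12) + 464 = -708*(1 + 2*I/3)*(-12) + 464 = -708*(-12 - 8*I) + 464 = (8496 + 5664*I) + 464 = 8960 + 5664*I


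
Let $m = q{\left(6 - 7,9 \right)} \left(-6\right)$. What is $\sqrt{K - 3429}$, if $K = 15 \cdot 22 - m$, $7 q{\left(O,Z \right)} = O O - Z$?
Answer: $\frac{i \sqrt{152187}}{7} \approx 55.73 i$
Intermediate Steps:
$q{\left(O,Z \right)} = - \frac{Z}{7} + \frac{O^{2}}{7}$ ($q{\left(O,Z \right)} = \frac{O O - Z}{7} = \frac{O^{2} - Z}{7} = - \frac{Z}{7} + \frac{O^{2}}{7}$)
$m = \frac{48}{7}$ ($m = \left(\left(- \frac{1}{7}\right) 9 + \frac{\left(6 - 7\right)^{2}}{7}\right) \left(-6\right) = \left(- \frac{9}{7} + \frac{\left(6 - 7\right)^{2}}{7}\right) \left(-6\right) = \left(- \frac{9}{7} + \frac{\left(-1\right)^{2}}{7}\right) \left(-6\right) = \left(- \frac{9}{7} + \frac{1}{7} \cdot 1\right) \left(-6\right) = \left(- \frac{9}{7} + \frac{1}{7}\right) \left(-6\right) = \left(- \frac{8}{7}\right) \left(-6\right) = \frac{48}{7} \approx 6.8571$)
$K = \frac{2262}{7}$ ($K = 15 \cdot 22 - \frac{48}{7} = 330 - \frac{48}{7} = \frac{2262}{7} \approx 323.14$)
$\sqrt{K - 3429} = \sqrt{\frac{2262}{7} - 3429} = \sqrt{- \frac{21741}{7}} = \frac{i \sqrt{152187}}{7}$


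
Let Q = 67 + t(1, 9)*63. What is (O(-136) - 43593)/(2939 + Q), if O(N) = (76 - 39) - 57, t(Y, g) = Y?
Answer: -43613/3069 ≈ -14.211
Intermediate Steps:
O(N) = -20 (O(N) = 37 - 57 = -20)
Q = 130 (Q = 67 + 1*63 = 67 + 63 = 130)
(O(-136) - 43593)/(2939 + Q) = (-20 - 43593)/(2939 + 130) = -43613/3069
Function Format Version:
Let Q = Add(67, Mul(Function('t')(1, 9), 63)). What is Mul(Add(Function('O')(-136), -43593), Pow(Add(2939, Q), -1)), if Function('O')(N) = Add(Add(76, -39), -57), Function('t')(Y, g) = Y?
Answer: Rational(-43613, 3069) ≈ -14.211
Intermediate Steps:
Function('O')(N) = -20 (Function('O')(N) = Add(37, -57) = -20)
Q = 130 (Q = Add(67, Mul(1, 63)) = Add(67, 63) = 130)
Mul(Add(Function('O')(-136), -43593), Pow(Add(2939, Q), -1)) = Mul(Add(-20, -43593), Pow(Add(2939, 130), -1)) = Mul(-43613, Pow(3069, -1)) = Mul(-43613, Rational(1, 3069)) = Rational(-43613, 3069)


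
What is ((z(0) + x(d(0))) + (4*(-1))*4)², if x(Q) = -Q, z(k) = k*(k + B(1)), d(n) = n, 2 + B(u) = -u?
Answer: 256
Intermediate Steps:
B(u) = -2 - u
z(k) = k*(-3 + k) (z(k) = k*(k + (-2 - 1*1)) = k*(k + (-2 - 1)) = k*(k - 3) = k*(-3 + k))
((z(0) + x(d(0))) + (4*(-1))*4)² = ((0*(-3 + 0) - 1*0) + (4*(-1))*4)² = ((0*(-3) + 0) - 4*4)² = ((0 + 0) - 16)² = (0 - 16)² = (-16)² = 256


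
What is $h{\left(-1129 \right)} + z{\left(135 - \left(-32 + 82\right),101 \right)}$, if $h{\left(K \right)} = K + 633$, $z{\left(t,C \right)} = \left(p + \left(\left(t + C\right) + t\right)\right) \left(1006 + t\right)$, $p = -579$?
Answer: $-336524$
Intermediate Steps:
$z{\left(t,C \right)} = \left(1006 + t\right) \left(-579 + C + 2 t\right)$ ($z{\left(t,C \right)} = \left(-579 + \left(\left(t + C\right) + t\right)\right) \left(1006 + t\right) = \left(-579 + \left(\left(C + t\right) + t\right)\right) \left(1006 + t\right) = \left(-579 + \left(C + 2 t\right)\right) \left(1006 + t\right) = \left(-579 + C + 2 t\right) \left(1006 + t\right) = \left(1006 + t\right) \left(-579 + C + 2 t\right)$)
$h{\left(K \right)} = 633 + K$
$h{\left(-1129 \right)} + z{\left(135 - \left(-32 + 82\right),101 \right)} = \left(633 - 1129\right) + \left(-582474 + 2 \left(135 - \left(-32 + 82\right)\right)^{2} + 1006 \cdot 101 + 1433 \left(135 - \left(-32 + 82\right)\right) + 101 \left(135 - \left(-32 + 82\right)\right)\right) = -496 + \left(-582474 + 2 \left(135 - 50\right)^{2} + 101606 + 1433 \left(135 - 50\right) + 101 \left(135 - 50\right)\right) = -496 + \left(-582474 + 2 \cdot 85^{2} + 101606 + 1433 \cdot 85 + 101 \cdot 85\right) = -496 + \left(-582474 + 2 \cdot 7225 + 101606 + 121805 + 8585\right) = -496 + \left(-582474 + 14450 + 101606 + 121805 + 8585\right) = -496 - 336028 = -336524$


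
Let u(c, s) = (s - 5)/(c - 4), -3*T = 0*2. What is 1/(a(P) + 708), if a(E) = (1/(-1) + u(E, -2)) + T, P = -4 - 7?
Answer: 15/10612 ≈ 0.0014135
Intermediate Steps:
T = 0 (T = -0*2 = -1/3*0 = 0)
u(c, s) = (-5 + s)/(-4 + c)
P = -11
a(E) = -1 - 7/(-4 + E) (a(E) = (1/(-1) + (-5 - 2)/(-4 + E)) + 0 = (-1 - 7/(-4 + E)) + 0 = -1 - 7/(-4 + E))
1/(a(P) + 708) = 1/((-3 - 1*(-11))/(-4 - 11) + 708) = 1/((-3 + 11)/(-15) + 708) = 1/(-1/15*8 + 708) = 1/(-8/15 + 708) = 1/(10612/15) = 15/10612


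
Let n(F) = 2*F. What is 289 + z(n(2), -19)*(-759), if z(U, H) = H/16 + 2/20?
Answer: 89153/80 ≈ 1114.4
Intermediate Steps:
z(U, H) = ⅒ + H/16 (z(U, H) = H*(1/16) + 2*(1/20) = H/16 + ⅒ = ⅒ + H/16)
289 + z(n(2), -19)*(-759) = 289 + (⅒ + (1/16)*(-19))*(-759) = 289 + (⅒ - 19/16)*(-759) = 289 - 87/80*(-759) = 289 + 66033/80 = 89153/80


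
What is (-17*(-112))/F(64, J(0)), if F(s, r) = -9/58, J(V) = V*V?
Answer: -110432/9 ≈ -12270.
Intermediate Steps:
J(V) = V²
F(s, r) = -9/58 (F(s, r) = -9*1/58 = -9/58)
(-17*(-112))/F(64, J(0)) = (-17*(-112))/(-9/58) = 1904*(-58/9) = -110432/9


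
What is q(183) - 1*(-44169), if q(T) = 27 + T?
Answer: 44379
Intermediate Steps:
q(183) - 1*(-44169) = (27 + 183) - 1*(-44169) = 210 + 44169 = 44379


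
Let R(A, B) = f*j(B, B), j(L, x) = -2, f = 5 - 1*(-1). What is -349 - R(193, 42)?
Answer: -337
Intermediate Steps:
f = 6 (f = 5 + 1 = 6)
R(A, B) = -12 (R(A, B) = 6*(-2) = -12)
-349 - R(193, 42) = -349 - 1*(-12) = -349 + 12 = -337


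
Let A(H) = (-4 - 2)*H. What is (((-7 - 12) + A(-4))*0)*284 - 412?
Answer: -412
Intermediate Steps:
A(H) = -6*H
(((-7 - 12) + A(-4))*0)*284 - 412 = (((-7 - 12) - 6*(-4))*0)*284 - 412 = ((-19 + 24)*0)*284 - 412 = (5*0)*284 - 412 = 0*284 - 412 = 0 - 412 = -412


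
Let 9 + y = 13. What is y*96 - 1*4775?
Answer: -4391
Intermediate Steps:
y = 4 (y = -9 + 13 = 4)
y*96 - 1*4775 = 4*96 - 1*4775 = 384 - 4775 = -4391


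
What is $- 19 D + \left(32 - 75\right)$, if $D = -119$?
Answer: $2218$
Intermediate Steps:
$- 19 D + \left(32 - 75\right) = \left(-19\right) \left(-119\right) + \left(32 - 75\right) = 2261 + \left(32 - 75\right) = 2261 - 43 = 2218$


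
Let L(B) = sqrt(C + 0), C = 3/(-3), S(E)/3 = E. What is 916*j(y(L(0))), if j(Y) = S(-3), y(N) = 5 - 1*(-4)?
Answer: -8244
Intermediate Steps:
S(E) = 3*E
C = -1 (C = 3*(-1/3) = -1)
L(B) = I (L(B) = sqrt(-1 + 0) = sqrt(-1) = I)
y(N) = 9 (y(N) = 5 + 4 = 9)
j(Y) = -9 (j(Y) = 3*(-3) = -9)
916*j(y(L(0))) = 916*(-9) = -8244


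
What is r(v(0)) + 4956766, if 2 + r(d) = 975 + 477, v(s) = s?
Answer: 4958216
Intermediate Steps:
r(d) = 1450 (r(d) = -2 + (975 + 477) = -2 + 1452 = 1450)
r(v(0)) + 4956766 = 1450 + 4956766 = 4958216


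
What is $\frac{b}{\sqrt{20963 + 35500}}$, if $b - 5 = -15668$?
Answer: $- \frac{5221 \sqrt{56463}}{18821} \approx -65.916$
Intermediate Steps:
$b = -15663$ ($b = 5 - 15668 = -15663$)
$\frac{b}{\sqrt{20963 + 35500}} = - \frac{15663}{\sqrt{20963 + 35500}} = - \frac{15663}{\sqrt{56463}} = - 15663 \frac{\sqrt{56463}}{56463} = - \frac{5221 \sqrt{56463}}{18821}$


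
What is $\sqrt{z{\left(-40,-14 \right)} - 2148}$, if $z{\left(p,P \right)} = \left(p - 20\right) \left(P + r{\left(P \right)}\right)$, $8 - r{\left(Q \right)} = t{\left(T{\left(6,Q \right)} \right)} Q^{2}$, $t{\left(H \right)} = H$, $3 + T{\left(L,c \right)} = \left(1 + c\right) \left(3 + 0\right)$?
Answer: $2 i \sqrt{123927} \approx 704.07 i$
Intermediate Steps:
$T{\left(L,c \right)} = 3 c$ ($T{\left(L,c \right)} = -3 + \left(1 + c\right) \left(3 + 0\right) = -3 + \left(1 + c\right) 3 = -3 + \left(3 + 3 c\right) = 3 c$)
$r{\left(Q \right)} = 8 - 3 Q^{3}$ ($r{\left(Q \right)} = 8 - 3 Q Q^{2} = 8 - 3 Q^{3}$)
$z{\left(p,P \right)} = \left(-20 + p\right) \left(8 + P - 3 P^{3}\right)$ ($z{\left(p,P \right)} = \left(p - 20\right) \left(P - \left(-8 + 3 P^{3}\right)\right) = \left(-20 + p\right) \left(8 + P - 3 P^{3}\right)$)
$\sqrt{z{\left(-40,-14 \right)} - 2148} = \sqrt{\left(-160 - -280 + 60 \left(-14\right)^{3} - -560 - - 40 \left(-8 + 3 \left(-14\right)^{3}\right)\right) - 2148} = \sqrt{\left(-160 + 280 + 60 \left(-2744\right) + 560 - - 40 \left(-8 + 3 \left(-2744\right)\right)\right) - 2148} = \sqrt{\left(-160 + 280 - 164640 + 560 - - 40 \left(-8 - 8232\right)\right) - 2148} = \sqrt{\left(-160 + 280 - 164640 + 560 - \left(-40\right) \left(-8240\right)\right) - 2148} = \sqrt{\left(-160 + 280 - 164640 + 560 - 329600\right) - 2148} = \sqrt{-493560 - 2148} = \sqrt{-495708} = 2 i \sqrt{123927}$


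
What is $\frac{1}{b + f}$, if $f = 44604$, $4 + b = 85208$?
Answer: $\frac{1}{129808} \approx 7.7037 \cdot 10^{-6}$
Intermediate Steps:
$b = 85204$ ($b = -4 + 85208 = 85204$)
$\frac{1}{b + f} = \frac{1}{85204 + 44604} = \frac{1}{129808}$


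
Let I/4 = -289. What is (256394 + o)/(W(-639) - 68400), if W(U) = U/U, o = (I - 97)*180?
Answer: -30854/68399 ≈ -0.45109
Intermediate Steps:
I = -1156 (I = 4*(-289) = -1156)
o = -225540 (o = (-1156 - 97)*180 = -1253*180 = -225540)
W(U) = 1
(256394 + o)/(W(-639) - 68400) = (256394 - 225540)/(1 - 68400) = 30854/(-68399) = 30854*(-1/68399) = -30854/68399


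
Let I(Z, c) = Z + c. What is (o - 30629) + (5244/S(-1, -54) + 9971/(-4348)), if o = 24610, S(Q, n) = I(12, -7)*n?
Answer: -1181926387/195660 ≈ -6040.7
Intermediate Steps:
S(Q, n) = 5*n (S(Q, n) = (12 - 7)*n = 5*n)
(o - 30629) + (5244/S(-1, -54) + 9971/(-4348)) = (24610 - 30629) + (5244/((5*(-54))) + 9971/(-4348)) = -6019 + (5244/(-270) + 9971*(-1/4348)) = -6019 + (5244*(-1/270) - 9971/4348) = -6019 + (-874/45 - 9971/4348) = -6019 - 4248847/195660 = -1181926387/195660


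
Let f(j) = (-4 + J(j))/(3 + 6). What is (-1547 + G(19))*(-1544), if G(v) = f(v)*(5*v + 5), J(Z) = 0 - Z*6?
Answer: 39716312/9 ≈ 4.4129e+6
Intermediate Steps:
J(Z) = -6*Z (J(Z) = 0 - 6*Z = -6*Z)
f(j) = -4/9 - 2*j/3 (f(j) = (-4 - 6*j)/(3 + 6) = (-4 - 6*j)/9 = (-4 - 6*j)*(1/9) = -4/9 - 2*j/3)
G(v) = (5 + 5*v)*(-4/9 - 2*v/3) (G(v) = (-4/9 - 2*v/3)*(5*v + 5) = (-4/9 - 2*v/3)*(5 + 5*v) = (5 + 5*v)*(-4/9 - 2*v/3))
(-1547 + G(19))*(-1544) = (-1547 + 10*(1 + 19)*(-2 - 3*19)/9)*(-1544) = (-1547 + (10/9)*20*(-2 - 57))*(-1544) = (-1547 + (10/9)*20*(-59))*(-1544) = (-1547 - 11800/9)*(-1544) = -25723/9*(-1544) = 39716312/9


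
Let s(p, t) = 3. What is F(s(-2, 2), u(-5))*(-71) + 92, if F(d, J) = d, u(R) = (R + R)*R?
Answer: -121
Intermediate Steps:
u(R) = 2*R**2 (u(R) = (2*R)*R = 2*R**2)
F(s(-2, 2), u(-5))*(-71) + 92 = 3*(-71) + 92 = -213 + 92 = -121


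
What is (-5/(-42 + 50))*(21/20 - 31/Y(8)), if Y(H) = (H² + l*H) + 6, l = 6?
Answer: -929/1888 ≈ -0.49205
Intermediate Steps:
Y(H) = 6 + H² + 6*H (Y(H) = (H² + 6*H) + 6 = 6 + H² + 6*H)
(-5/(-42 + 50))*(21/20 - 31/Y(8)) = (-5/(-42 + 50))*(21/20 - 31/(6 + 8² + 6*8)) = (-5/8)*(21*(1/20) - 31/(6 + 64 + 48)) = ((⅛)*(-5))*(21/20 - 31/118) = -5*(21/20 - 31*1/118)/8 = -5*(21/20 - 31/118)/8 = -5/8*929/1180 = -929/1888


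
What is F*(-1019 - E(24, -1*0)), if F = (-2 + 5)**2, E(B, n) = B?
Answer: -9387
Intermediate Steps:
F = 9 (F = 3**2 = 9)
F*(-1019 - E(24, -1*0)) = 9*(-1019 - 1*24) = 9*(-1019 - 24) = 9*(-1043) = -9387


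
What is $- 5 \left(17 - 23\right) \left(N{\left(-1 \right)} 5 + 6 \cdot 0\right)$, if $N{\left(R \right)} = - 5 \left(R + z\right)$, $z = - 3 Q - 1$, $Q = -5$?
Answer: $-9750$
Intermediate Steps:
$z = 14$ ($z = \left(-3\right) \left(-5\right) - 1 = 15 - 1 = 14$)
$N{\left(R \right)} = -70 - 5 R$ ($N{\left(R \right)} = - 5 \left(R + 14\right) = - 5 \left(14 + R\right) = -70 - 5 R$)
$- 5 \left(17 - 23\right) \left(N{\left(-1 \right)} 5 + 6 \cdot 0\right) = - 5 \left(17 - 23\right) \left(\left(-70 - -5\right) 5 + 6 \cdot 0\right) = - 5 \left(17 - 23\right) \left(\left(-70 + 5\right) 5 + 0\right) = \left(-5\right) \left(-6\right) \left(\left(-65\right) 5 + 0\right) = 30 \left(-325 + 0\right) = 30 \left(-325\right) = -9750$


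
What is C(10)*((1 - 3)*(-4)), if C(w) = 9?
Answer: 72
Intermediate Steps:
C(10)*((1 - 3)*(-4)) = 9*((1 - 3)*(-4)) = 9*(-2*(-4)) = 9*8 = 72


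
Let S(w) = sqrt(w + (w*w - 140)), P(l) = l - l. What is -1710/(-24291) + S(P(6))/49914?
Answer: 190/2699 + I*sqrt(35)/24957 ≈ 0.070396 + 0.00023705*I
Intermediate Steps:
P(l) = 0
S(w) = sqrt(-140 + w + w**2) (S(w) = sqrt(w + (w**2 - 140)) = sqrt(w + (-140 + w**2)) = sqrt(-140 + w + w**2))
-1710/(-24291) + S(P(6))/49914 = -1710/(-24291) + sqrt(-140 + 0 + 0**2)/49914 = -1710*(-1/24291) + sqrt(-140 + 0 + 0)*(1/49914) = 190/2699 + sqrt(-140)*(1/49914) = 190/2699 + (2*I*sqrt(35))*(1/49914) = 190/2699 + I*sqrt(35)/24957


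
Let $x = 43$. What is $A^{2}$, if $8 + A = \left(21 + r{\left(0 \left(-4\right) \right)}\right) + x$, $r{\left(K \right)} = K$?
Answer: $3136$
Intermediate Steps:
$A = 56$ ($A = -8 + \left(\left(21 + 0 \left(-4\right)\right) + 43\right) = -8 + \left(\left(21 + 0\right) + 43\right) = -8 + \left(21 + 43\right) = -8 + 64 = 56$)
$A^{2} = 56^{2} = 3136$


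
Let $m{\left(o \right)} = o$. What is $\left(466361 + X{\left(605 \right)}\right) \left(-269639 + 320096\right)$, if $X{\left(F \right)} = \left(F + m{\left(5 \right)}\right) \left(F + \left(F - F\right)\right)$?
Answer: $42152332827$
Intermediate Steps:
$X{\left(F \right)} = F \left(5 + F\right)$ ($X{\left(F \right)} = \left(F + 5\right) \left(F + \left(F - F\right)\right) = \left(5 + F\right) \left(F + 0\right) = \left(5 + F\right) F = F \left(5 + F\right)$)
$\left(466361 + X{\left(605 \right)}\right) \left(-269639 + 320096\right) = \left(466361 + 605 \left(5 + 605\right)\right) \left(-269639 + 320096\right) = \left(466361 + 605 \cdot 610\right) 50457 = \left(466361 + 369050\right) 50457 = 835411 \cdot 50457 = 42152332827$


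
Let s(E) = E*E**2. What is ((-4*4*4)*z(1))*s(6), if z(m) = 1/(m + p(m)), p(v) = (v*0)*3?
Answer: -13824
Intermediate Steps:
p(v) = 0 (p(v) = 0*3 = 0)
z(m) = 1/m (z(m) = 1/(m + 0) = 1/m)
s(E) = E**3
((-4*4*4)*z(1))*s(6) = ((-4*4*4)/1)*6**3 = (-16*4*1)*216 = -64*1*216 = -64*216 = -13824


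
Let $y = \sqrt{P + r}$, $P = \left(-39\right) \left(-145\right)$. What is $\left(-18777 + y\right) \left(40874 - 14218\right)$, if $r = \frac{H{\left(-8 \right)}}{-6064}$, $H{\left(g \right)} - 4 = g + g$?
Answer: $-500519712 + \frac{13328 \sqrt{3249160557}}{379} \approx -4.9851 \cdot 10^{8}$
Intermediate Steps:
$H{\left(g \right)} = 4 + 2 g$ ($H{\left(g \right)} = 4 + \left(g + g\right) = 4 + 2 g$)
$r = \frac{3}{1516}$ ($r = \frac{4 + 2 \left(-8\right)}{-6064} = \left(4 - 16\right) \left(- \frac{1}{6064}\right) = \left(-12\right) \left(- \frac{1}{6064}\right) = \frac{3}{1516} \approx 0.0019789$)
$P = 5655$
$y = \frac{\sqrt{3249160557}}{758}$ ($y = \sqrt{5655 + \frac{3}{1516}} = \sqrt{\frac{8572983}{1516}} = \frac{\sqrt{3249160557}}{758} \approx 75.2$)
$\left(-18777 + y\right) \left(40874 - 14218\right) = \left(-18777 + \frac{\sqrt{3249160557}}{758}\right) \left(40874 - 14218\right) = \left(-18777 + \frac{\sqrt{3249160557}}{758}\right) 26656 = -500519712 + \frac{13328 \sqrt{3249160557}}{379}$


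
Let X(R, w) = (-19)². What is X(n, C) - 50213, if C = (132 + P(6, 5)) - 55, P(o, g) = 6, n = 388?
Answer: -49852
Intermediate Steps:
C = 83 (C = (132 + 6) - 55 = 138 - 55 = 83)
X(R, w) = 361
X(n, C) - 50213 = 361 - 50213 = -49852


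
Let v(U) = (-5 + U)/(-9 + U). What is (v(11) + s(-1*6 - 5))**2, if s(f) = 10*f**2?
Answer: 1471369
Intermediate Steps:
v(U) = (-5 + U)/(-9 + U)
(v(11) + s(-1*6 - 5))**2 = ((-5 + 11)/(-9 + 11) + 10*(-1*6 - 5)**2)**2 = (6/2 + 10*(-6 - 5)**2)**2 = ((1/2)*6 + 10*(-11)**2)**2 = (3 + 10*121)**2 = (3 + 1210)**2 = 1213**2 = 1471369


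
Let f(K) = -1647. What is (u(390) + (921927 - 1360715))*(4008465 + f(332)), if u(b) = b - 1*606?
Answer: -1759009129272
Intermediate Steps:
u(b) = -606 + b (u(b) = b - 606 = -606 + b)
(u(390) + (921927 - 1360715))*(4008465 + f(332)) = ((-606 + 390) + (921927 - 1360715))*(4008465 - 1647) = (-216 - 438788)*4006818 = -439004*4006818 = -1759009129272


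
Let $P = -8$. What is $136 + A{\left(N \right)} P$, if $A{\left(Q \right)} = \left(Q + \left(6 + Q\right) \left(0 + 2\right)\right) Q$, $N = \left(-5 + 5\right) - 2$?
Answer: $232$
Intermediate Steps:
$N = -2$ ($N = 0 - 2 = -2$)
$A{\left(Q \right)} = Q \left(12 + 3 Q\right)$ ($A{\left(Q \right)} = \left(Q + \left(6 + Q\right) 2\right) Q = \left(Q + \left(12 + 2 Q\right)\right) Q = \left(12 + 3 Q\right) Q = Q \left(12 + 3 Q\right)$)
$136 + A{\left(N \right)} P = 136 + 3 \left(-2\right) \left(4 - 2\right) \left(-8\right) = 136 + 3 \left(-2\right) 2 \left(-8\right) = 136 - -96 = 136 + 96 = 232$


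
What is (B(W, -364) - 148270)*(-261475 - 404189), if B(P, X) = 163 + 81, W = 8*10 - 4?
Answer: 98535579264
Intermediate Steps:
W = 76 (W = 80 - 4 = 76)
B(P, X) = 244
(B(W, -364) - 148270)*(-261475 - 404189) = (244 - 148270)*(-261475 - 404189) = -148026*(-665664) = 98535579264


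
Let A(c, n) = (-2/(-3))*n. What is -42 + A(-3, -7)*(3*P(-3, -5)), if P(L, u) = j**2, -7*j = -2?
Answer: -302/7 ≈ -43.143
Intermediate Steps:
j = 2/7 (j = -1/7*(-2) = 2/7 ≈ 0.28571)
P(L, u) = 4/49 (P(L, u) = (2/7)**2 = 4/49)
A(c, n) = 2*n/3 (A(c, n) = (-2*(-1/3))*n = 2*n/3)
-42 + A(-3, -7)*(3*P(-3, -5)) = -42 + ((2/3)*(-7))*(3*(4/49)) = -42 - 14/3*12/49 = -42 - 8/7 = -302/7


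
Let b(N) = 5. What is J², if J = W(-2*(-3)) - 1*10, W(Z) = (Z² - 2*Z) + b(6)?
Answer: 361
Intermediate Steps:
W(Z) = 5 + Z² - 2*Z (W(Z) = (Z² - 2*Z) + 5 = 5 + Z² - 2*Z)
J = 19 (J = (5 + (-2*(-3))² - (-4)*(-3)) - 1*10 = (5 + 6² - 2*6) - 10 = (5 + 36 - 12) - 10 = 29 - 10 = 19)
J² = 19² = 361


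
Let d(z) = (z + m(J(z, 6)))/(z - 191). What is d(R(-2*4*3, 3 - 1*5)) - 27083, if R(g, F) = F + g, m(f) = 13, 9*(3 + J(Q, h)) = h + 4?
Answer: -5876998/217 ≈ -27083.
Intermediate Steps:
J(Q, h) = -23/9 + h/9 (J(Q, h) = -3 + (h + 4)/9 = -3 + (4 + h)/9 = -3 + (4/9 + h/9) = -23/9 + h/9)
d(z) = (13 + z)/(-191 + z) (d(z) = (z + 13)/(z - 191) = (13 + z)/(-191 + z))
d(R(-2*4*3, 3 - 1*5)) - 27083 = (13 + ((3 - 1*5) - 2*4*3))/(-191 + ((3 - 1*5) - 2*4*3)) - 27083 = (13 + ((3 - 5) - 8*3))/(-191 + ((3 - 5) - 8*3)) - 27083 = (13 + (-2 - 24))/(-191 + (-2 - 24)) - 27083 = (13 - 26)/(-191 - 26) - 27083 = -13/(-217) - 27083 = -1/217*(-13) - 27083 = 13/217 - 27083 = -5876998/217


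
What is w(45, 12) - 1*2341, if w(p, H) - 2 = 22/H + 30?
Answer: -13843/6 ≈ -2307.2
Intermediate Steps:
w(p, H) = 32 + 22/H (w(p, H) = 2 + (22/H + 30) = 2 + (30 + 22/H) = 32 + 22/H)
w(45, 12) - 1*2341 = (32 + 22/12) - 1*2341 = (32 + 22*(1/12)) - 2341 = (32 + 11/6) - 2341 = 203/6 - 2341 = -13843/6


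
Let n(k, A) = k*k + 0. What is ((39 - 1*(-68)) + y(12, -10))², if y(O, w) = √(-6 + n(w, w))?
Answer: (107 + √94)² ≈ 13618.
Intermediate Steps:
n(k, A) = k² (n(k, A) = k² + 0 = k²)
y(O, w) = √(-6 + w²)
((39 - 1*(-68)) + y(12, -10))² = ((39 - 1*(-68)) + √(-6 + (-10)²))² = ((39 + 68) + √(-6 + 100))² = (107 + √94)²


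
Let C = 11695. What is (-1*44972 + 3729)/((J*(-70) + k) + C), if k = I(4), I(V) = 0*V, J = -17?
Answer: -41243/12885 ≈ -3.2009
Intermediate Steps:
I(V) = 0
k = 0
(-1*44972 + 3729)/((J*(-70) + k) + C) = (-1*44972 + 3729)/((-17*(-70) + 0) + 11695) = (-44972 + 3729)/((1190 + 0) + 11695) = -41243/(1190 + 11695) = -41243/12885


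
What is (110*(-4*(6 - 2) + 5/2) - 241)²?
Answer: 2979076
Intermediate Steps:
(110*(-4*(6 - 2) + 5/2) - 241)² = (110*(-4*4 + 5*(½)) - 241)² = (110*(-16 + 5/2) - 241)² = (110*(-27/2) - 241)² = (-1485 - 241)² = (-1726)² = 2979076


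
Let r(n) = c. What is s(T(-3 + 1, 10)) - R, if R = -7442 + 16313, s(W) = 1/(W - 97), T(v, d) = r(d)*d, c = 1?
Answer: -771778/87 ≈ -8871.0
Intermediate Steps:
r(n) = 1
T(v, d) = d (T(v, d) = 1*d = d)
s(W) = 1/(-97 + W)
R = 8871
s(T(-3 + 1, 10)) - R = 1/(-97 + 10) - 1*8871 = 1/(-87) - 8871 = -1/87 - 8871 = -771778/87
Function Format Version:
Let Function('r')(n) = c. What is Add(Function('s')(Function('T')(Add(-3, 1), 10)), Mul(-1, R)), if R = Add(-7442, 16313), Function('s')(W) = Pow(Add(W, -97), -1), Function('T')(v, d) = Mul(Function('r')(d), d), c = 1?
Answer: Rational(-771778, 87) ≈ -8871.0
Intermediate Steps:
Function('r')(n) = 1
Function('T')(v, d) = d (Function('T')(v, d) = Mul(1, d) = d)
Function('s')(W) = Pow(Add(-97, W), -1)
R = 8871
Add(Function('s')(Function('T')(Add(-3, 1), 10)), Mul(-1, R)) = Add(Pow(Add(-97, 10), -1), Mul(-1, 8871)) = Add(Pow(-87, -1), -8871) = Add(Rational(-1, 87), -8871) = Rational(-771778, 87)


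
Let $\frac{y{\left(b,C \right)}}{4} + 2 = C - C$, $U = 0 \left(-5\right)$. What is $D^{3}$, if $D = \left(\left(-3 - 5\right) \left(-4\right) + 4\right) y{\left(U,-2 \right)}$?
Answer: $-23887872$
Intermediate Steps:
$U = 0$
$y{\left(b,C \right)} = -8$ ($y{\left(b,C \right)} = -8 + 4 \left(C - C\right) = -8 + 4 \cdot 0 = -8 + 0 = -8$)
$D = -288$ ($D = \left(\left(-3 - 5\right) \left(-4\right) + 4\right) \left(-8\right) = \left(\left(-8\right) \left(-4\right) + 4\right) \left(-8\right) = \left(32 + 4\right) \left(-8\right) = 36 \left(-8\right) = -288$)
$D^{3} = \left(-288\right)^{3} = -23887872$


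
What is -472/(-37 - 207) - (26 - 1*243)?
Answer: 13355/61 ≈ 218.93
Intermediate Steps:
-472/(-37 - 207) - (26 - 1*243) = -472/(-244) - (26 - 243) = -472*(-1/244) - 1*(-217) = 118/61 + 217 = 13355/61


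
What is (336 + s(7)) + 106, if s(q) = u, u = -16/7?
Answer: 3078/7 ≈ 439.71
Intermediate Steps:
u = -16/7 (u = -16*⅐ = -16/7 ≈ -2.2857)
s(q) = -16/7
(336 + s(7)) + 106 = (336 - 16/7) + 106 = 2336/7 + 106 = 3078/7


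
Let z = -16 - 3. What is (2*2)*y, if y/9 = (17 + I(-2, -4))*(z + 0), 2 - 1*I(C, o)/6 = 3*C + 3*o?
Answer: -93708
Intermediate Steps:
z = -19
I(C, o) = 12 - 18*C - 18*o (I(C, o) = 12 - 6*(3*C + 3*o) = 12 + (-18*C - 18*o) = 12 - 18*C - 18*o)
y = -23427 (y = 9*((17 + (12 - 18*(-2) - 18*(-4)))*(-19 + 0)) = 9*((17 + (12 + 36 + 72))*(-19)) = 9*((17 + 120)*(-19)) = 9*(137*(-19)) = 9*(-2603) = -23427)
(2*2)*y = (2*2)*(-23427) = 4*(-23427) = -93708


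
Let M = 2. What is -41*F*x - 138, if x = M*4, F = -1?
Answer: 190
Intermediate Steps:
x = 8 (x = 2*4 = 8)
-41*F*x - 138 = -(-41)*8 - 138 = -41*(-8) - 138 = 328 - 138 = 190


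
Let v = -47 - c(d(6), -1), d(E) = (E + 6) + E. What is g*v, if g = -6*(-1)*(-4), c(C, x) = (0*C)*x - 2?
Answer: 1080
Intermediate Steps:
d(E) = 6 + 2*E (d(E) = (6 + E) + E = 6 + 2*E)
c(C, x) = -2 (c(C, x) = 0*x - 2 = 0 - 2 = -2)
g = -24 (g = 6*(-4) = -24)
v = -45 (v = -47 - 1*(-2) = -47 + 2 = -45)
g*v = -24*(-45) = 1080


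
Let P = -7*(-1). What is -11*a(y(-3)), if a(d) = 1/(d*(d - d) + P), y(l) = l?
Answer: -11/7 ≈ -1.5714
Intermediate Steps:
P = 7
a(d) = ⅐ (a(d) = 1/(d*(d - d) + 7) = 1/(d*0 + 7) = 1/(0 + 7) = 1/7 = ⅐)
-11*a(y(-3)) = -11*⅐ = -11/7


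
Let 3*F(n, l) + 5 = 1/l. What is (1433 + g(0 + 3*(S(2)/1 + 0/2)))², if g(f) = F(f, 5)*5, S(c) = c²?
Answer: 2030625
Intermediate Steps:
F(n, l) = -5/3 + 1/(3*l) (F(n, l) = -5/3 + (1/l)/3 = -5/3 + 1/(3*l))
g(f) = -8 (g(f) = ((⅓)*(1 - 5*5)/5)*5 = ((⅓)*(⅕)*(1 - 25))*5 = ((⅓)*(⅕)*(-24))*5 = -8/5*5 = -8)
(1433 + g(0 + 3*(S(2)/1 + 0/2)))² = (1433 - 8)² = 1425² = 2030625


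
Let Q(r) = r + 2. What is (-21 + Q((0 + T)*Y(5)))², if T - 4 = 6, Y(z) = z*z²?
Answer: 1515361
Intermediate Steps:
Y(z) = z³
T = 10 (T = 4 + 6 = 10)
Q(r) = 2 + r
(-21 + Q((0 + T)*Y(5)))² = (-21 + (2 + (0 + 10)*5³))² = (-21 + (2 + 10*125))² = (-21 + (2 + 1250))² = (-21 + 1252)² = 1231² = 1515361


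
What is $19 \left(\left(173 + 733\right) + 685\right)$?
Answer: $30229$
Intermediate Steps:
$19 \left(\left(173 + 733\right) + 685\right) = 19 \left(906 + 685\right) = 19 \cdot 1591 = 30229$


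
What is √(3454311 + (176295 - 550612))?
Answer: √3079994 ≈ 1755.0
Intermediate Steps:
√(3454311 + (176295 - 550612)) = √(3454311 - 374317) = √3079994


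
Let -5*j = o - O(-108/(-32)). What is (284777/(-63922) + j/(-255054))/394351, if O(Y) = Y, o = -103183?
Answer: -1479053777011/128586517893191760 ≈ -1.1502e-5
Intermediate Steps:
j = 825491/40 (j = -(-103183 - (-108)/(-32))/5 = -(-103183 - (-108)*(-1)/32)/5 = -(-103183 - 1*27/8)/5 = -(-103183 - 27/8)/5 = -⅕*(-825491/8) = 825491/40 ≈ 20637.)
(284777/(-63922) + j/(-255054))/394351 = (284777/(-63922) + (825491/40)/(-255054))/394351 = (284777*(-1/63922) + (825491/40)*(-1/255054))*(1/394351) = (-284777/63922 - 825491/10202160)*(1/394351) = -1479053777011/326071235760*1/394351 = -1479053777011/128586517893191760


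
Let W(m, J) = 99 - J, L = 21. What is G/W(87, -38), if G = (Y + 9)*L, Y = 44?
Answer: 1113/137 ≈ 8.1241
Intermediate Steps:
G = 1113 (G = (44 + 9)*21 = 53*21 = 1113)
G/W(87, -38) = 1113/(99 - 1*(-38)) = 1113/(99 + 38) = 1113/137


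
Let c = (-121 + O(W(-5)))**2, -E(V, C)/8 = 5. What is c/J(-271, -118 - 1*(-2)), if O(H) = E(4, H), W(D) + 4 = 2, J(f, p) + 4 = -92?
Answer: -25921/96 ≈ -270.01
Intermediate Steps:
E(V, C) = -40 (E(V, C) = -8*5 = -40)
J(f, p) = -96 (J(f, p) = -4 - 92 = -96)
W(D) = -2 (W(D) = -4 + 2 = -2)
O(H) = -40
c = 25921 (c = (-121 - 40)**2 = (-161)**2 = 25921)
c/J(-271, -118 - 1*(-2)) = 25921/(-96) = 25921*(-1/96) = -25921/96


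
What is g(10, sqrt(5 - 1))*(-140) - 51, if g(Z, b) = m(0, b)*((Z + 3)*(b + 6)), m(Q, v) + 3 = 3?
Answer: -51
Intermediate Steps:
m(Q, v) = 0 (m(Q, v) = -3 + 3 = 0)
g(Z, b) = 0 (g(Z, b) = 0*((Z + 3)*(b + 6)) = 0*((3 + Z)*(6 + b)) = 0)
g(10, sqrt(5 - 1))*(-140) - 51 = 0*(-140) - 51 = 0 - 51 = -51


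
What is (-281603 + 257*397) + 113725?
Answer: -65849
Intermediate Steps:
(-281603 + 257*397) + 113725 = (-281603 + 102029) + 113725 = -179574 + 113725 = -65849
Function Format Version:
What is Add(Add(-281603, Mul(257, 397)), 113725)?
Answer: -65849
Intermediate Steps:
Add(Add(-281603, Mul(257, 397)), 113725) = Add(Add(-281603, 102029), 113725) = Add(-179574, 113725) = -65849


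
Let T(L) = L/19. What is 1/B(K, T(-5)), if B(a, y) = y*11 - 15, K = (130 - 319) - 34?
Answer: -19/340 ≈ -0.055882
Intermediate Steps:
T(L) = L/19 (T(L) = L*(1/19) = L/19)
K = -223 (K = -189 - 34 = -223)
B(a, y) = -15 + 11*y (B(a, y) = 11*y - 15 = -15 + 11*y)
1/B(K, T(-5)) = 1/(-15 + 11*((1/19)*(-5))) = 1/(-15 + 11*(-5/19)) = 1/(-15 - 55/19) = 1/(-340/19) = -19/340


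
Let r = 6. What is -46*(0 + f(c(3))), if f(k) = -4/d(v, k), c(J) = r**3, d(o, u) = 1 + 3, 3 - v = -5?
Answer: 46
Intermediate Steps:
v = 8 (v = 3 - 1*(-5) = 3 + 5 = 8)
d(o, u) = 4
c(J) = 216 (c(J) = 6**3 = 216)
f(k) = -1 (f(k) = -4/4 = -4*1/4 = -1)
-46*(0 + f(c(3))) = -46*(0 - 1) = -46*(-1) = 46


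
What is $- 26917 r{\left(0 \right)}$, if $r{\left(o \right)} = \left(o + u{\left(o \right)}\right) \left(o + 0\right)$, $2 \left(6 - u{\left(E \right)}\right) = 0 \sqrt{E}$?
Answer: $0$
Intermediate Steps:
$u{\left(E \right)} = 6$ ($u{\left(E \right)} = 6 - \frac{0 \sqrt{E}}{2} = 6 - 0 = 6 + 0 = 6$)
$r{\left(o \right)} = o \left(6 + o\right)$ ($r{\left(o \right)} = \left(o + 6\right) \left(o + 0\right) = \left(6 + o\right) o = o \left(6 + o\right)$)
$- 26917 r{\left(0 \right)} = - 26917 \cdot 0 \left(6 + 0\right) = - 26917 \cdot 0 \cdot 6 = \left(-26917\right) 0 = 0$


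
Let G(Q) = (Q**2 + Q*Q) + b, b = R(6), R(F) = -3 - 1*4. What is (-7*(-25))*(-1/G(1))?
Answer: 35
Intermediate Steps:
R(F) = -7 (R(F) = -3 - 4 = -7)
b = -7
G(Q) = -7 + 2*Q**2 (G(Q) = (Q**2 + Q*Q) - 7 = (Q**2 + Q**2) - 7 = 2*Q**2 - 7 = -7 + 2*Q**2)
(-7*(-25))*(-1/G(1)) = (-7*(-25))*(-1/(-7 + 2*1**2)) = 175*(-1/(-7 + 2*1)) = 175*(-1/(-7 + 2)) = 175*(-1/(-5)) = 175*(-1*(-1/5)) = 175*(1/5) = 35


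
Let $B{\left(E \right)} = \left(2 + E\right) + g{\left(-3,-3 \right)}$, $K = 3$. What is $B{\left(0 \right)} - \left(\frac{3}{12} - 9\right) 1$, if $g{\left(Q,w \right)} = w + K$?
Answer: $\frac{43}{4} \approx 10.75$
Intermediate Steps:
$g{\left(Q,w \right)} = 3 + w$ ($g{\left(Q,w \right)} = w + 3 = 3 + w$)
$B{\left(E \right)} = 2 + E$ ($B{\left(E \right)} = \left(2 + E\right) + \left(3 - 3\right) = \left(2 + E\right) + 0 = 2 + E$)
$B{\left(0 \right)} - \left(\frac{3}{12} - 9\right) 1 = \left(2 + 0\right) - \left(\frac{3}{12} - 9\right) 1 = 2 - \left(3 \cdot \frac{1}{12} - 9\right) 1 = 2 - \left(\frac{1}{4} - 9\right) 1 = 2 - \left(- \frac{35}{4}\right) 1 = 2 - - \frac{35}{4} = 2 + \frac{35}{4} = \frac{43}{4}$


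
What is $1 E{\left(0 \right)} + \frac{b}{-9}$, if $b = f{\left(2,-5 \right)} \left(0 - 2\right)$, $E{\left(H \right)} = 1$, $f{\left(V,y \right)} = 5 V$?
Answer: $\frac{29}{9} \approx 3.2222$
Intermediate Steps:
$b = -20$ ($b = 5 \cdot 2 \left(0 - 2\right) = 10 \left(-2\right) = -20$)
$1 E{\left(0 \right)} + \frac{b}{-9} = 1 \cdot 1 - \frac{20}{-9} = 1 - - \frac{20}{9} = 1 + \frac{20}{9} = \frac{29}{9}$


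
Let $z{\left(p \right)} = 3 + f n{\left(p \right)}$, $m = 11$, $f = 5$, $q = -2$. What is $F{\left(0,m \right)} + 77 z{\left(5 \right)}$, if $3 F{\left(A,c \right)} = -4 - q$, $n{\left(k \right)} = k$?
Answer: $\frac{6466}{3} \approx 2155.3$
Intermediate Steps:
$F{\left(A,c \right)} = - \frac{2}{3}$ ($F{\left(A,c \right)} = \frac{-4 - -2}{3} = \frac{-4 + 2}{3} = \frac{1}{3} \left(-2\right) = - \frac{2}{3}$)
$z{\left(p \right)} = 3 + 5 p$
$F{\left(0,m \right)} + 77 z{\left(5 \right)} = - \frac{2}{3} + 77 \left(3 + 5 \cdot 5\right) = - \frac{2}{3} + 77 \left(3 + 25\right) = - \frac{2}{3} + 77 \cdot 28 = - \frac{2}{3} + 2156 = \frac{6466}{3}$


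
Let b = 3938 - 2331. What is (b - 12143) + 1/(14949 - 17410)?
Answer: -25929097/2461 ≈ -10536.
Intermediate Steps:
b = 1607
(b - 12143) + 1/(14949 - 17410) = (1607 - 12143) + 1/(14949 - 17410) = -10536 + 1/(-2461) = -10536 - 1/2461 = -25929097/2461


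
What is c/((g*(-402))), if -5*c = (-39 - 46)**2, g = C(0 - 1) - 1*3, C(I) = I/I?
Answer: -1445/804 ≈ -1.7973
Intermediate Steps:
C(I) = 1
g = -2 (g = 1 - 1*3 = 1 - 3 = -2)
c = -1445 (c = -(-39 - 46)**2/5 = -1/5*(-85)**2 = -1/5*7225 = -1445)
c/((g*(-402))) = -1445/((-2*(-402))) = -1445/804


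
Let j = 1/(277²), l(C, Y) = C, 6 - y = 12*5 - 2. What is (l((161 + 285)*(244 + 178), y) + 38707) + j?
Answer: 17411267952/76729 ≈ 2.2692e+5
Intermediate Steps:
y = -52 (y = 6 - (12*5 - 2) = 6 - (60 - 2) = 6 - 1*58 = 6 - 58 = -52)
j = 1/76729 ≈ 1.3033e-5
(l((161 + 285)*(244 + 178), y) + 38707) + j = ((161 + 285)*(244 + 178) + 38707) + 1/76729 = (446*422 + 38707) + 1/76729 = (188212 + 38707) + 1/76729 = 226919 + 1/76729 = 17411267952/76729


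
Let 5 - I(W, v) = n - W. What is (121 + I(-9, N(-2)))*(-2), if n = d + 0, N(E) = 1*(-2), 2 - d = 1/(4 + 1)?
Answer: -1152/5 ≈ -230.40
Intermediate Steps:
d = 9/5 (d = 2 - 1/(4 + 1) = 2 - 1/5 = 2 - 1*⅕ = 2 - ⅕ = 9/5 ≈ 1.8000)
N(E) = -2
n = 9/5 (n = 9/5 + 0 = 9/5 ≈ 1.8000)
I(W, v) = 16/5 + W (I(W, v) = 5 - (9/5 - W) = 5 + (-9/5 + W) = 16/5 + W)
(121 + I(-9, N(-2)))*(-2) = (121 + (16/5 - 9))*(-2) = (121 - 29/5)*(-2) = (576/5)*(-2) = -1152/5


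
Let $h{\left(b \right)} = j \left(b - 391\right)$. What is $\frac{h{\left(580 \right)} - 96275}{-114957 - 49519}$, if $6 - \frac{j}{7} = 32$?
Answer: $\frac{130673}{164476} \approx 0.79448$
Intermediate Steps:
$j = -182$ ($j = 42 - 224 = -182$)
$h{\left(b \right)} = 71162 - 182 b$ ($h{\left(b \right)} = - 182 \left(b - 391\right) = - 182 \left(-391 + b\right) = 71162 - 182 b$)
$\frac{h{\left(580 \right)} - 96275}{-114957 - 49519} = \frac{\left(71162 - 105560\right) - 96275}{-114957 - 49519} = \frac{\left(71162 - 105560\right) - 96275}{-164476} = \left(-34398 - 96275\right) \left(- \frac{1}{164476}\right) = \left(-130673\right) \left(- \frac{1}{164476}\right) = \frac{130673}{164476}$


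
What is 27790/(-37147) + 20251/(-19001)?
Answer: -1280301687/705830147 ≈ -1.8139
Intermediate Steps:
27790/(-37147) + 20251/(-19001) = 27790*(-1/37147) + 20251*(-1/19001) = -27790/37147 - 20251/19001 = -1280301687/705830147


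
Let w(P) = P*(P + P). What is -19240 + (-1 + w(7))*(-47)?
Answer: -23799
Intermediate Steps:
w(P) = 2*P**2 (w(P) = P*(2*P) = 2*P**2)
-19240 + (-1 + w(7))*(-47) = -19240 + (-1 + 2*7**2)*(-47) = -19240 + (-1 + 2*49)*(-47) = -19240 + (-1 + 98)*(-47) = -19240 + 97*(-47) = -19240 - 4559 = -23799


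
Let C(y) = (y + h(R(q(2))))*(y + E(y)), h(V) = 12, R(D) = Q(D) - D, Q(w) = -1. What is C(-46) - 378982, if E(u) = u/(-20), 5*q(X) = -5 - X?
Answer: -1887481/5 ≈ -3.7750e+5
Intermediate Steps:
q(X) = -1 - X/5 (q(X) = (-5 - X)/5 = -1 - X/5)
R(D) = -1 - D
E(u) = -u/20 (E(u) = u*(-1/20) = -u/20)
C(y) = 19*y*(12 + y)/20 (C(y) = (y + 12)*(y - y/20) = (12 + y)*(19*y/20) = 19*y*(12 + y)/20)
C(-46) - 378982 = (19/20)*(-46)*(12 - 46) - 378982 = (19/20)*(-46)*(-34) - 378982 = 7429/5 - 378982 = -1887481/5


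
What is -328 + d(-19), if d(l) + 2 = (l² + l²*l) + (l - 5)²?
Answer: -6252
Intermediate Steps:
d(l) = -2 + l² + l³ + (-5 + l)² (d(l) = -2 + ((l² + l²*l) + (l - 5)²) = -2 + ((l² + l³) + (-5 + l)²) = -2 + (l² + l³ + (-5 + l)²) = -2 + l² + l³ + (-5 + l)²)
-328 + d(-19) = -328 + (-2 + (-19)² + (-19)³ + (-5 - 19)²) = -328 + (-2 + 361 - 6859 + (-24)²) = -328 + (-2 + 361 - 6859 + 576) = -328 - 5924 = -6252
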